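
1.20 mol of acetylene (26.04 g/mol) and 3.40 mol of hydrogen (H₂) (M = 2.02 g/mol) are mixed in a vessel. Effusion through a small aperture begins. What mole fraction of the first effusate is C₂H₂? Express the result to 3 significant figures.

The effusion rate of species i is ∝ p_i/√M_i ∝ n_i/√M_i.
x_C₂H₂(eff) = (n_C₂H₂/√M_C₂H₂) / (n_C₂H₂/√M_C₂H₂ + n_H₂/√M_H₂)
= (1.20/√26.04) / (1.20/√26.04 + 3.40/√2.02) = 0.2352/(0.2352 + 2.392) = 0.0895.

0.0895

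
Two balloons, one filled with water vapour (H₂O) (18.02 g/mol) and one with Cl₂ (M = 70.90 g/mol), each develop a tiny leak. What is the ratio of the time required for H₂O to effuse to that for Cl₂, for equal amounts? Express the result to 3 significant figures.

Since effusion rate ∝ 1/√M, t_H₂O/t_Cl₂ = √(M_H₂O/M_Cl₂) = √(18.02/70.90) = √0.2542 = 0.504.

0.504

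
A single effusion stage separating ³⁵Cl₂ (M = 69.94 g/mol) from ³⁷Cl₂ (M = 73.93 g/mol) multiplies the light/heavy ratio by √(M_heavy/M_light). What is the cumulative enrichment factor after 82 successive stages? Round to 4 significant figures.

Each stage multiplies the ratio by α = √(73.93/69.94), so after 82 stages the overall factor is α^82 = (73.93/69.94)^(82/2).
= 1.05705^41 = 9.725.

9.725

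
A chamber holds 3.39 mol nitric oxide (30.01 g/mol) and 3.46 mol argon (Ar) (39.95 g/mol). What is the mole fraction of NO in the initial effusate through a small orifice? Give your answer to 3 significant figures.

The effusion rate of species i is ∝ p_i/√M_i ∝ n_i/√M_i.
Mole fraction of NO in the effusate = (n_NO/√M_NO) / (n_NO/√M_NO + n_Ar/√M_Ar)
= (3.39/√30.01) / (3.39/√30.01 + 3.46/√39.95) = 0.6188/(0.6188 + 0.5474) = 0.531.

0.531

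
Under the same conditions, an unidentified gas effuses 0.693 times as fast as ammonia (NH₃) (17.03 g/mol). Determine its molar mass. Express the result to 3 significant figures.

Graham's law gives rate_X/rate_NH₃ = √(M_NH₃/M_X).
0.693 = √(17.03/M_X)
M_X = 17.03 / 0.693² = 17.03 / 0.4802 = 35.5 g/mol

35.5 g/mol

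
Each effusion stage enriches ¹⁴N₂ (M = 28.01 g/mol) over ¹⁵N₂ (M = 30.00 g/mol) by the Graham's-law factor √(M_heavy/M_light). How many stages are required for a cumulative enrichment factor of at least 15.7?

With α = √(30.00/28.01) per stage, ln α = ½ ln(1.07105) = 0.03432.
Need α^N ≥ 15.7 ⇒ N ≥ ln(15.7) / ln α = 2.754 / 0.03432 = 80.24.
Rounding up, N = 81 stages.

81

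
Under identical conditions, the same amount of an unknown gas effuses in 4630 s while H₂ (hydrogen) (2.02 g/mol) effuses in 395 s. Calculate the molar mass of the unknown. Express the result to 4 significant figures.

277.5 g/mol

Graham's law gives t_X/t_H₂ = √(M_X/M_H₂).
4630/395 = 11.72 = √(M_X/2.02)
M_X = 2.02 × 11.72² = 2.02 × 137.4 = 277.5 g/mol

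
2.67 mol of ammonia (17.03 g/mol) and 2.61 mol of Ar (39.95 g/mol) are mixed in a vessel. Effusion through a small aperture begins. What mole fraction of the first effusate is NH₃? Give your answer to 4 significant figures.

The effusion rate of species i is ∝ p_i/√M_i ∝ n_i/√M_i.
x_NH₃(eff) = (n_NH₃/√M_NH₃) / (n_NH₃/√M_NH₃ + n_Ar/√M_Ar)
= (2.67/√17.03) / (2.67/√17.03 + 2.61/√39.95) = 0.6470/(0.6470 + 0.4129) = 0.6104.

0.6104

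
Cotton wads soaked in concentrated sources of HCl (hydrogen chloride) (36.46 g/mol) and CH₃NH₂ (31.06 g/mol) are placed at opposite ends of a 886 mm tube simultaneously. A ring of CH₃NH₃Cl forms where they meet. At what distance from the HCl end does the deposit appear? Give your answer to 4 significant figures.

Distances travelled in equal time are proportional to diffusion rates, so d_HCl/d_CH₃NH₂ = √(M_CH₃NH₂/M_HCl) = √(31.06/36.46) = 0.9230.
With d_HCl + d_CH₃NH₂ = 886 mm, d_CH₃NH₂ = 886/(1 + 0.9230) = 460.7 mm.
d_HCl = 886 − 460.7 = 425.3 mm.

425.3 mm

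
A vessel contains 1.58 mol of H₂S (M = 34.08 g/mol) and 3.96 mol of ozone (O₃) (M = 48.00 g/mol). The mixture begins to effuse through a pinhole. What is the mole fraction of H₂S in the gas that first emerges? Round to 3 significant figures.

0.321

Each component's effusion rate ∝ (its partial pressure)·(1/√M) ∝ n_i/√M_i.
x_H₂S(eff) = (n_H₂S/√M_H₂S) / (n_H₂S/√M_H₂S + n_O₃/√M_O₃)
= (1.58/√34.08) / (1.58/√34.08 + 3.96/√48.00) = 0.2706/(0.2706 + 0.5716) = 0.321.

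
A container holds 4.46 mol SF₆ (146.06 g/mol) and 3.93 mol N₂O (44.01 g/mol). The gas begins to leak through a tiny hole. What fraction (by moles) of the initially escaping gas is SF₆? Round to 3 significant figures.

0.384

Rate_i ∝ x_i/√M_i (Graham's law weighted by mole fraction), so the effusate composition follows n_i/√M_i.
x_SF₆(eff) = (n_SF₆/√M_SF₆) / (n_SF₆/√M_SF₆ + n_N₂O/√M_N₂O)
= (4.46/√146.06) / (4.46/√146.06 + 3.93/√44.01) = 0.3690/(0.3690 + 0.5924) = 0.384.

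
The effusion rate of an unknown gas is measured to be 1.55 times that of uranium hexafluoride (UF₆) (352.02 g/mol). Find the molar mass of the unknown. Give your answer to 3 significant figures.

147 g/mol

Using Graham's law: rate_X/rate_UF₆ = √(M_UF₆/M_X).
1.55 = √(352.02/M_X)
M_X = 352.02 / 1.55² = 352.02 / 2.403 = 147 g/mol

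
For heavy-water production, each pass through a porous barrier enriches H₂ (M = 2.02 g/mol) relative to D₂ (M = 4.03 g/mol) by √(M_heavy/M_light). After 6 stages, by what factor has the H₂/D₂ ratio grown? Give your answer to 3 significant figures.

7.94

Overall factor = α^6 with α = √(4.03/2.02), i.e. (4.03/2.02)^(6/2).
= 1.99505^3 = 7.94.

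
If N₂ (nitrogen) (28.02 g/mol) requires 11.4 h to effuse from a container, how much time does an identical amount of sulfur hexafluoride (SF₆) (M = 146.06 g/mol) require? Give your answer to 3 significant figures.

26.0 h

Using Graham's law: t_SF₆/t_N₂ = √(M_SF₆/M_N₂) = √(146.06/28.02) = √5.213 = 2.283.
So the time for SF₆ is 11.4 × 2.283 = 26.0 h.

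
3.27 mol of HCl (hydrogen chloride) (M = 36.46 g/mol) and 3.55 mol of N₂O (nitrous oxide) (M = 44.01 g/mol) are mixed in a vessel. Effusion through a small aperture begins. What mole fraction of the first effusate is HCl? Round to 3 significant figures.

0.503

The effusion rate of species i is ∝ p_i/√M_i ∝ n_i/√M_i.
x_HCl(eff) = (n_HCl/√M_HCl) / (n_HCl/√M_HCl + n_N₂O/√M_N₂O)
= (3.27/√36.46) / (3.27/√36.46 + 3.55/√44.01) = 0.5416/(0.5416 + 0.5351) = 0.503.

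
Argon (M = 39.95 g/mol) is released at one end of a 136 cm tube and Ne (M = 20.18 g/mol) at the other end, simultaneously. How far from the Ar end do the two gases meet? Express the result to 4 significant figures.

56.50 cm

Graham's law gives d_Ar/d_Ne = rate_Ar/rate_Ne = √(M_Ne/M_Ar) = √(20.18/39.95) = 0.7107.
With d_Ar + d_Ne = 136 cm, d_Ne = 136/(1 + 0.7107) = 79.50 cm.
d_Ar = 136 − 79.50 = 56.50 cm.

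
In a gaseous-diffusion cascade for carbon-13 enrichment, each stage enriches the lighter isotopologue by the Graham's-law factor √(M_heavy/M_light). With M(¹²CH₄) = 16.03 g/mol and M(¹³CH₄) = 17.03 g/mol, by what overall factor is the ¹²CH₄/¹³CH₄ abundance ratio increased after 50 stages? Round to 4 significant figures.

4.540

The single-stage factor is √(M_heavy/M_light), so 50 stages give [√(17.03/16.03)]^50 = (17.03/16.03)^(50/2).
= 1.06238^25 = 4.540.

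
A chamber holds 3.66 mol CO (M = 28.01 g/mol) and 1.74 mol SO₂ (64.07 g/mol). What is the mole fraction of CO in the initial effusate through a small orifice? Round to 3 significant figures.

Effusion rate of each component ∝ n_i/√M_i (partial pressure × 1/√M).
Mole fraction of CO in the effusate = (n_CO/√M_CO) / (n_CO/√M_CO + n_SO₂/√M_SO₂)
= (3.66/√28.01) / (3.66/√28.01 + 1.74/√64.07) = 0.6916/(0.6916 + 0.2174) = 0.761.

0.761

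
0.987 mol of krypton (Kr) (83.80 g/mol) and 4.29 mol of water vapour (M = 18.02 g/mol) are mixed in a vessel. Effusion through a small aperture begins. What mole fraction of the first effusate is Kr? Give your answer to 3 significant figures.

Effusion rate of each component ∝ n_i/√M_i (partial pressure × 1/√M).
Mole fraction of Kr in the effusate = (n_Kr/√M_Kr) / (n_Kr/√M_Kr + n_H₂O/√M_H₂O)
= (0.987/√83.80) / (0.987/√83.80 + 4.29/√18.02) = 0.1078/(0.1078 + 1.011) = 0.0964.

0.0964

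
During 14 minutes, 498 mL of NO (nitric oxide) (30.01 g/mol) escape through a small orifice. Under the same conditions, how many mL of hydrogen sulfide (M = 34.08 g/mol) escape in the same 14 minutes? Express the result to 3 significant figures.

467 mL

From Graham's law, rate_H₂S/rate_NO = √(M_NO/M_H₂S) = √(30.01/34.08) = √0.8806 = 0.9384.
So the volume for H₂S is 498 × 0.9384 = 467 mL.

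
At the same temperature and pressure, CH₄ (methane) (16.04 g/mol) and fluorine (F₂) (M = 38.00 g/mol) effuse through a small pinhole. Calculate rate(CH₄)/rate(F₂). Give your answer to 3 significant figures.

Graham's law gives rate_CH₄/rate_F₂ = √(M_F₂/M_CH₄) = √(38.00/16.04) = √2.369 = 1.54.

1.54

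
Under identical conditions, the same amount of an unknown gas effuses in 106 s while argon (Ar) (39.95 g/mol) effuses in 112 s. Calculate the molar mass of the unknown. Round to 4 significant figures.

By Graham's law, t_X/t_Ar = √(M_X/M_Ar).
106/112 = 0.9464 = √(M_X/39.95)
M_X = 39.95 × 0.9464² = 39.95 × 0.8957 = 35.78 g/mol

35.78 g/mol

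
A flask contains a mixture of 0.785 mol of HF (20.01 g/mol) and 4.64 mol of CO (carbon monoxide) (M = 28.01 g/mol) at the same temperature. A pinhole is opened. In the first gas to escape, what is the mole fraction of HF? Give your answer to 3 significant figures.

0.167

Rate_i ∝ x_i/√M_i (Graham's law weighted by mole fraction), so the effusate composition follows n_i/√M_i.
Mole fraction of HF in the effusate = (n_HF/√M_HF) / (n_HF/√M_HF + n_CO/√M_CO)
= (0.785/√20.01) / (0.785/√20.01 + 4.64/√28.01) = 0.1755/(0.1755 + 0.8767) = 0.167.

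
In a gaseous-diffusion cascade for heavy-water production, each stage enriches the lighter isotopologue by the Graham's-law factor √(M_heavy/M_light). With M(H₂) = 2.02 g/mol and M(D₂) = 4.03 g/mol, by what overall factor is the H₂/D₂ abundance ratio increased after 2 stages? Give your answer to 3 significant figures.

2.00

Each stage multiplies the ratio by α = √(4.03/2.02), so after 2 stages the overall factor is α^2 = (4.03/2.02)^(2/2).
= 1.99505^1 = 2.00.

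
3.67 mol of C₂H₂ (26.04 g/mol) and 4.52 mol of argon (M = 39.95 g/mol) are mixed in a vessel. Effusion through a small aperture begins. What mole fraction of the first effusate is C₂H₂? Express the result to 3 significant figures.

0.501

Each component's effusion rate ∝ (its partial pressure)·(1/√M) ∝ n_i/√M_i.
x_C₂H₂(eff) = (n_C₂H₂/√M_C₂H₂) / (n_C₂H₂/√M_C₂H₂ + n_Ar/√M_Ar)
= (3.67/√26.04) / (3.67/√26.04 + 4.52/√39.95) = 0.7192/(0.7192 + 0.7151) = 0.501.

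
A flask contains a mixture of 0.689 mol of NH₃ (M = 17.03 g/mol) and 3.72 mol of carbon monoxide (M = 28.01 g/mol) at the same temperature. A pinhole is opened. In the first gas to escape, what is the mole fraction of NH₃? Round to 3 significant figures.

Effusion rate of each component ∝ n_i/√M_i (partial pressure × 1/√M).
So x_NH₃ in the escaping gas = (n_NH₃/√M_NH₃) / Σ(n_i/√M_i)
= (0.689/√17.03) / (0.689/√17.03 + 3.72/√28.01) = 0.1670/(0.1670 + 0.7029) = 0.192.

0.192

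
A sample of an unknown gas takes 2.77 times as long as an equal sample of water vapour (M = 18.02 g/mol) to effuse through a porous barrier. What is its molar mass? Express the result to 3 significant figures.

Using Graham's law: t_X/t_H₂O = √(M_X/M_H₂O).
2.77 = √(M_X/18.02)
M_X = 18.02 × 2.77² = 18.02 × 7.673 = 138 g/mol

138 g/mol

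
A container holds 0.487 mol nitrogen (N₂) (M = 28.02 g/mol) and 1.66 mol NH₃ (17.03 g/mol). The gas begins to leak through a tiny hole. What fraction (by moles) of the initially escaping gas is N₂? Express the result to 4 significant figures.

Effusion rate of each component ∝ n_i/√M_i (partial pressure × 1/√M).
Mole fraction of N₂ in the effusate = (n_N₂/√M_N₂) / (n_N₂/√M_N₂ + n_NH₃/√M_NH₃)
= (0.487/√28.02) / (0.487/√28.02 + 1.66/√17.03) = 0.09200/(0.09200 + 0.4023) = 0.1861.

0.1861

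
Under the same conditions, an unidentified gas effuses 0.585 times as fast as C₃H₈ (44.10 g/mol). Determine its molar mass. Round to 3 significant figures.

Using Graham's law: rate_X/rate_C₃H₈ = √(M_C₃H₈/M_X).
0.585 = √(44.10/M_X)
M_X = 44.10 / 0.585² = 44.10 / 0.3422 = 129 g/mol

129 g/mol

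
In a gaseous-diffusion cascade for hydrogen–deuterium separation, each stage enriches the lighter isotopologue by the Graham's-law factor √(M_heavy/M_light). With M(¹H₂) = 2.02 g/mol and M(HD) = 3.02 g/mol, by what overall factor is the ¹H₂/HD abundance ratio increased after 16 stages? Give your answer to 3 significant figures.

25.0

After 16 stages the ratio has grown by (√(3.02/2.02))^16 = (3.02/2.02)^(16/2).
= 1.49505^8 = 25.0.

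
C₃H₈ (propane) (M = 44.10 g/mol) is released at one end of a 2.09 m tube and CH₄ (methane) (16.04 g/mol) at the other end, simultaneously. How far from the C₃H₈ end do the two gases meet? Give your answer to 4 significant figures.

0.7863 m

Graham's law gives d_C₃H₈/d_CH₄ = rate_C₃H₈/rate_CH₄ = √(M_CH₄/M_C₃H₈) = √(16.04/44.10) = 0.6031.
With d_C₃H₈ + d_CH₄ = 2.09 m, d_CH₄ = 2.09/(1 + 0.6031) = 1.304 m.
d_C₃H₈ = 2.09 − 1.304 = 0.7863 m.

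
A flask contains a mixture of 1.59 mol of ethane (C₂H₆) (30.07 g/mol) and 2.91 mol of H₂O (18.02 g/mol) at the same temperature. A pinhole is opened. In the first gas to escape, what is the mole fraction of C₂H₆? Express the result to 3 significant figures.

0.297

Each component's effusion rate ∝ (its partial pressure)·(1/√M) ∝ n_i/√M_i.
Mole fraction of C₂H₆ in the effusate = (n_C₂H₆/√M_C₂H₆) / (n_C₂H₆/√M_C₂H₆ + n_H₂O/√M_H₂O)
= (1.59/√30.07) / (1.59/√30.07 + 2.91/√18.02) = 0.2900/(0.2900 + 0.6855) = 0.297.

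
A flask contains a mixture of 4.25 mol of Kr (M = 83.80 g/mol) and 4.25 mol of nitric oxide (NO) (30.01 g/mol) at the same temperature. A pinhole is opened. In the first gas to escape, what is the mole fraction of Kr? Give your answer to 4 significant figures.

0.3744

Each component's effusion rate ∝ (its partial pressure)·(1/√M) ∝ n_i/√M_i.
Mole fraction of Kr in the effusate = (n_Kr/√M_Kr) / (n_Kr/√M_Kr + n_NO/√M_NO)
= (4.25/√83.80) / (4.25/√83.80 + 4.25/√30.01) = 0.4643/(0.4643 + 0.7758) = 0.3744.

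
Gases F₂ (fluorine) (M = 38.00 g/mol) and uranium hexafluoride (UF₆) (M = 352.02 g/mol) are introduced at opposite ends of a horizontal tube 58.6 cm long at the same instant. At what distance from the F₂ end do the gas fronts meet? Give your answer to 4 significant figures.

Graham's law gives d_F₂/d_UF₆ = rate_F₂/rate_UF₆ = √(M_UF₆/M_F₂) = √(352.02/38.00) = 3.044.
With d_F₂ + d_UF₆ = 58.6 cm, d_UF₆ = 58.6/(1 + 3.044) = 14.49 cm.
d_F₂ = 58.6 − 14.49 = 44.11 cm.

44.11 cm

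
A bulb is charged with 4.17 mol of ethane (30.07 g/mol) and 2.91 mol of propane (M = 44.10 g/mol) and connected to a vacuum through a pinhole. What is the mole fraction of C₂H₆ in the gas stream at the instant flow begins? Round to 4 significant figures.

0.6344

Effusion rate of each component ∝ n_i/√M_i (partial pressure × 1/√M).
x_C₂H₆(eff) = (n_C₂H₆/√M_C₂H₆) / (n_C₂H₆/√M_C₂H₆ + n_C₃H₈/√M_C₃H₈)
= (4.17/√30.07) / (4.17/√30.07 + 2.91/√44.10) = 0.7604/(0.7604 + 0.4382) = 0.6344.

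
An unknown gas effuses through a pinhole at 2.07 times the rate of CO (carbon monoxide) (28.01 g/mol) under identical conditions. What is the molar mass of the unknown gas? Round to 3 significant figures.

6.54 g/mol

From Graham's law, rate_X/rate_CO = √(M_CO/M_X).
2.07 = √(28.01/M_X)
M_X = 28.01 / 2.07² = 28.01 / 4.285 = 6.54 g/mol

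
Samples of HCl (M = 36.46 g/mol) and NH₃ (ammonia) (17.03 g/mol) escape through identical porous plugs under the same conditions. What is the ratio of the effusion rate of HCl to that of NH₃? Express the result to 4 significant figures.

By Graham's law, rate_HCl/rate_NH₃ = √(M_NH₃/M_HCl) = √(17.03/36.46) = √0.4671 = 0.6834.

0.6834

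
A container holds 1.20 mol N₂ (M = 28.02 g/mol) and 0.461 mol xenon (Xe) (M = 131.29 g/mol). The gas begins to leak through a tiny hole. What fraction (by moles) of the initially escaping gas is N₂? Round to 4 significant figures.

Effusion rate of each component ∝ n_i/√M_i (partial pressure × 1/√M).
So x_N₂ in the escaping gas = (n_N₂/√M_N₂) / Σ(n_i/√M_i)
= (1.20/√28.02) / (1.20/√28.02 + 0.461/√131.29) = 0.2267/(0.2267 + 0.04023) = 0.8493.

0.8493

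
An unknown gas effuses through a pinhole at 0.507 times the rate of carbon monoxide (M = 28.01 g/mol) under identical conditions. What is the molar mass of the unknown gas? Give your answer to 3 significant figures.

109 g/mol

Using Graham's law: rate_X/rate_CO = √(M_CO/M_X).
0.507 = √(28.01/M_X)
M_X = 28.01 / 0.507² = 28.01 / 0.2570 = 109 g/mol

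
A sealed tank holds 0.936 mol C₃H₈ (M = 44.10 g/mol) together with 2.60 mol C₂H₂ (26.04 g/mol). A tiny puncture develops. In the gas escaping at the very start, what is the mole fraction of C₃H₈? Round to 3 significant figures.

0.217

The effusion rate of species i is ∝ p_i/√M_i ∝ n_i/√M_i.
Mole fraction of C₃H₈ in the effusate = (n_C₃H₈/√M_C₃H₈) / (n_C₃H₈/√M_C₃H₈ + n_C₂H₂/√M_C₂H₂)
= (0.936/√44.10) / (0.936/√44.10 + 2.60/√26.04) = 0.1409/(0.1409 + 0.5095) = 0.217.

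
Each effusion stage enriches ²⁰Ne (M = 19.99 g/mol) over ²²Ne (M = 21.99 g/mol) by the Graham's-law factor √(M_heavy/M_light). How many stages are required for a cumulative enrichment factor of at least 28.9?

Single-stage factor α = √(21.99/19.99), so ln α = ½ ln(1.10005) = 0.04768.
Need α^N ≥ 28.9 ⇒ N ≥ ln(28.9) / ln α = 3.364 / 0.04768 = 70.55.
So at least 71 stages are needed.

71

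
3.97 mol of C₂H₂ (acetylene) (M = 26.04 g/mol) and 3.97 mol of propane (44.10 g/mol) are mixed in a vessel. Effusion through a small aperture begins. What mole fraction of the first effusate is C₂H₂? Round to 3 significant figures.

0.565

Effusion rate of each component ∝ n_i/√M_i (partial pressure × 1/√M).
x_C₂H₂(eff) = (n_C₂H₂/√M_C₂H₂) / (n_C₂H₂/√M_C₂H₂ + n_C₃H₈/√M_C₃H₈)
= (3.97/√26.04) / (3.97/√26.04 + 3.97/√44.10) = 0.7780/(0.7780 + 0.5978) = 0.565.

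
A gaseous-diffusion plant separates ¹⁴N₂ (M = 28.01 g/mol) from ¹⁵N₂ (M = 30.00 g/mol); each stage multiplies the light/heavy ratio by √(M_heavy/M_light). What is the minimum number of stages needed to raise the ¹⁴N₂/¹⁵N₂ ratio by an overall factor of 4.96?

Per stage α = (30.00/28.01)^(1/2) = 1.07105^0.5, giving ln α = 0.03432.
Need α^N ≥ 4.96 ⇒ N ≥ ln(4.96) / ln α = 1.601 / 0.03432 = 46.66.
So at least 47 stages are needed.

47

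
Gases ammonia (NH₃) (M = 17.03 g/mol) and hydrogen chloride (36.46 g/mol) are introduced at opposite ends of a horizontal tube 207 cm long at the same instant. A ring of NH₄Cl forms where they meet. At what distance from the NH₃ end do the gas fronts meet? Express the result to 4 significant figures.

123.0 cm

Graham's law gives d_NH₃/d_HCl = rate_NH₃/rate_HCl = √(M_HCl/M_NH₃) = √(36.46/17.03) = 1.463.
With d_NH₃ + d_HCl = 207 cm, d_HCl = 207/(1 + 1.463) = 84.04 cm.
d_NH₃ = 207 − 84.04 = 123.0 cm.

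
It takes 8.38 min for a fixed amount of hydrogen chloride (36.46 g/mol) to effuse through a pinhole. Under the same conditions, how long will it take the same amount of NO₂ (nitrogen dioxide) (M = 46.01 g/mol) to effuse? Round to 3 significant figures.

Graham's law gives t_NO₂/t_HCl = √(M_NO₂/M_HCl) = √(46.01/36.46) = √1.262 = 1.123.
So the time for NO₂ is 8.38 × 1.123 = 9.41 min.

9.41 min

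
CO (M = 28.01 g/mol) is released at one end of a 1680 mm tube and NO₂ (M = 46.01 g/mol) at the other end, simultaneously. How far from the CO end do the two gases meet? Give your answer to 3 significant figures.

In equal time, each gas travels a distance ∝ its rate ∝ 1/√M, so d_CO/d_NO₂ = √(M_NO₂/M_CO) = √(46.01/28.01) = 1.282.
With d_CO + d_NO₂ = 1680 mm, d_NO₂ = 1680/(1 + 1.282) = 736.3 mm.
d_CO = 1680 − 736.3 = 944 mm.

944 mm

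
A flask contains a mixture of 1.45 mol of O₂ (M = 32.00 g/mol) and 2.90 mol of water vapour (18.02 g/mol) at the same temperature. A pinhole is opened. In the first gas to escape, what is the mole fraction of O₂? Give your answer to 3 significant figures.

Effusion rate of each component ∝ n_i/√M_i (partial pressure × 1/√M).
x_O₂(eff) = (n_O₂/√M_O₂) / (n_O₂/√M_O₂ + n_H₂O/√M_H₂O)
= (1.45/√32.00) / (1.45/√32.00 + 2.90/√18.02) = 0.2563/(0.2563 + 0.6832) = 0.273.

0.273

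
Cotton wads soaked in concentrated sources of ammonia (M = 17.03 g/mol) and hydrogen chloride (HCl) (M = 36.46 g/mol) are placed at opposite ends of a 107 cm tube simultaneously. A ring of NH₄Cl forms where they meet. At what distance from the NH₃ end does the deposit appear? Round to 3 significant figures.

63.6 cm

Graham's law gives d_NH₃/d_HCl = rate_NH₃/rate_HCl = √(M_HCl/M_NH₃) = √(36.46/17.03) = 1.463.
With d_NH₃ + d_HCl = 107 cm, d_HCl = 107/(1 + 1.463) = 43.44 cm.
d_NH₃ = 107 − 43.44 = 63.6 cm.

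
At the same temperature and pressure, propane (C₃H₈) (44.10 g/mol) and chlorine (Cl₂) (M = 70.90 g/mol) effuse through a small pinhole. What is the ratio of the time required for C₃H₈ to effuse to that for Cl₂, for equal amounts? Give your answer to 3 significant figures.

By Graham's law, t_C₃H₈/t_Cl₂ = √(M_C₃H₈/M_Cl₂) = √(44.10/70.90) = √0.6220 = 0.789.

0.789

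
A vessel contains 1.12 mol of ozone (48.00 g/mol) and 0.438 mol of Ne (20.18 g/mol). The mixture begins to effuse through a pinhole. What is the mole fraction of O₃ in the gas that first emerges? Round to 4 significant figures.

0.6238

Each component's effusion rate ∝ (its partial pressure)·(1/√M) ∝ n_i/√M_i.
So x_O₃ in the escaping gas = (n_O₃/√M_O₃) / Σ(n_i/√M_i)
= (1.12/√48.00) / (1.12/√48.00 + 0.438/√20.18) = 0.1617/(0.1617 + 0.09750) = 0.6238.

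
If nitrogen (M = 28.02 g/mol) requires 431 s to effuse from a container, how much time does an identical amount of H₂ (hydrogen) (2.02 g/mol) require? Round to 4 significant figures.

Since effusion rate ∝ 1/√M, t_H₂/t_N₂ = √(M_H₂/M_N₂) = √(2.02/28.02) = √0.07209 = 0.2685.
So the time for H₂ is 431 × 0.2685 = 115.7 s.

115.7 s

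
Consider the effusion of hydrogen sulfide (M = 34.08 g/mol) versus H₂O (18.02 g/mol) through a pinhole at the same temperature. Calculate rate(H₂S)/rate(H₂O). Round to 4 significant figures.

From Graham's law, rate_H₂S/rate_H₂O = √(M_H₂O/M_H₂S) = √(18.02/34.08) = √0.5288 = 0.7272.

0.7272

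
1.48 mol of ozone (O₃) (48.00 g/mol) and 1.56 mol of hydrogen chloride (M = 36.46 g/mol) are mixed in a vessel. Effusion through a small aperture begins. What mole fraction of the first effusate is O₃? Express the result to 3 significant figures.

Effusion rate of each component ∝ n_i/√M_i (partial pressure × 1/√M).
x_O₃(eff) = (n_O₃/√M_O₃) / (n_O₃/√M_O₃ + n_HCl/√M_HCl)
= (1.48/√48.00) / (1.48/√48.00 + 1.56/√36.46) = 0.2136/(0.2136 + 0.2584) = 0.453.

0.453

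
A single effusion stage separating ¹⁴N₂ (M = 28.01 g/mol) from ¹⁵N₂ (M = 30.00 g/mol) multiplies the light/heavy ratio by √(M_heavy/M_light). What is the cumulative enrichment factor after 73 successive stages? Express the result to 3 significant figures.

12.2

The single-stage factor is √(M_heavy/M_light), so 73 stages give [√(30.00/28.01)]^73 = (30.00/28.01)^(73/2).
= 1.07105^(73/2) = 12.2.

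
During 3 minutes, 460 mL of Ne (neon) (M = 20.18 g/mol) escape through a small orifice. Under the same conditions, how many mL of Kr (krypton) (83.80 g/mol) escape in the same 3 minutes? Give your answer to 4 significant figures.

Since effusion rate ∝ 1/√M, rate_Kr/rate_Ne = √(M_Ne/M_Kr) = √(20.18/83.80) = √0.2408 = 0.4907.
So the volume for Kr is 460 × 0.4907 = 225.7 mL.

225.7 mL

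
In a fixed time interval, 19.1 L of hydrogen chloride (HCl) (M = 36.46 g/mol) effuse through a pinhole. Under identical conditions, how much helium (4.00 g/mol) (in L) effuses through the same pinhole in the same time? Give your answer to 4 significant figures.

From Graham's law, rate_He/rate_HCl = √(M_HCl/M_He) = √(36.46/4.00) = √9.115 = 3.019.
So the volume for He is 19.1 × 3.019 = 57.66 L.

57.66 L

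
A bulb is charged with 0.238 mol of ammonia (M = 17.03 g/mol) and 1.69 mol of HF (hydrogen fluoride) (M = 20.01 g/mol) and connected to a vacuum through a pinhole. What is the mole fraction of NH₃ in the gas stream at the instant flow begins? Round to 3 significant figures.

0.132

The effusion rate of species i is ∝ p_i/√M_i ∝ n_i/√M_i.
x_NH₃(eff) = (n_NH₃/√M_NH₃) / (n_NH₃/√M_NH₃ + n_HF/√M_HF)
= (0.238/√17.03) / (0.238/√17.03 + 1.69/√20.01) = 0.05767/(0.05767 + 0.3778) = 0.132.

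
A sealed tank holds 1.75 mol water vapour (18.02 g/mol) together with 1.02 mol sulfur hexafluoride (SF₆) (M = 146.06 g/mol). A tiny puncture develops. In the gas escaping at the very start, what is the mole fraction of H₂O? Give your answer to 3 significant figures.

The effusion rate of species i is ∝ p_i/√M_i ∝ n_i/√M_i.
Mole fraction of H₂O in the effusate = (n_H₂O/√M_H₂O) / (n_H₂O/√M_H₂O + n_SF₆/√M_SF₆)
= (1.75/√18.02) / (1.75/√18.02 + 1.02/√146.06) = 0.4122/(0.4122 + 0.08440) = 0.830.

0.830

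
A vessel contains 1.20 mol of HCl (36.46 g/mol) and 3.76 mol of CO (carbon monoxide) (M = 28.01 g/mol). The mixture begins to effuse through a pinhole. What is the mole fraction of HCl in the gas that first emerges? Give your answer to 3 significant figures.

0.219

Effusion rate of each component ∝ n_i/√M_i (partial pressure × 1/√M).
So x_HCl in the escaping gas = (n_HCl/√M_HCl) / Σ(n_i/√M_i)
= (1.20/√36.46) / (1.20/√36.46 + 3.76/√28.01) = 0.1987/(0.1987 + 0.7104) = 0.219.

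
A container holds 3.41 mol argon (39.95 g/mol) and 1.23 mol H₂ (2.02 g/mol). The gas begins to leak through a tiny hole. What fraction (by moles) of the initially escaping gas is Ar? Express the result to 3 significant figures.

Effusion rate of each component ∝ n_i/√M_i (partial pressure × 1/√M).
Mole fraction of Ar in the effusate = (n_Ar/√M_Ar) / (n_Ar/√M_Ar + n_H₂/√M_H₂)
= (3.41/√39.95) / (3.41/√39.95 + 1.23/√2.02) = 0.5395/(0.5395 + 0.8654) = 0.384.

0.384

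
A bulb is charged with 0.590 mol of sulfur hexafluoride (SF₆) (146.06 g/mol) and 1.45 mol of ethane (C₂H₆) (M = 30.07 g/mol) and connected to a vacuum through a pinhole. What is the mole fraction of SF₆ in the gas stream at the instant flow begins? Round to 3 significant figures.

0.156

The effusion rate of species i is ∝ p_i/√M_i ∝ n_i/√M_i.
Mole fraction of SF₆ in the effusate = (n_SF₆/√M_SF₆) / (n_SF₆/√M_SF₆ + n_C₂H₆/√M_C₂H₆)
= (0.590/√146.06) / (0.590/√146.06 + 1.45/√30.07) = 0.04882/(0.04882 + 0.2644) = 0.156.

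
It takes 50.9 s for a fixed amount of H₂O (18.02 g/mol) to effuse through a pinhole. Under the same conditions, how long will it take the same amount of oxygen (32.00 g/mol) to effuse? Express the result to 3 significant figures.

From Graham's law, t_O₂/t_H₂O = √(M_O₂/M_H₂O) = √(32.00/18.02) = √1.776 = 1.333.
So the time for O₂ is 50.9 × 1.333 = 67.8 s.

67.8 s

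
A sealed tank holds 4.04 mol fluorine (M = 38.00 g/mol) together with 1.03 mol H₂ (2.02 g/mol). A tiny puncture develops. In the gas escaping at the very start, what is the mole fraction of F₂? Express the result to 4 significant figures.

Effusion rate of each component ∝ n_i/√M_i (partial pressure × 1/√M).
x_F₂(eff) = (n_F₂/√M_F₂) / (n_F₂/√M_F₂ + n_H₂/√M_H₂)
= (4.04/√38.00) / (4.04/√38.00 + 1.03/√2.02) = 0.6554/(0.6554 + 0.7247) = 0.4749.

0.4749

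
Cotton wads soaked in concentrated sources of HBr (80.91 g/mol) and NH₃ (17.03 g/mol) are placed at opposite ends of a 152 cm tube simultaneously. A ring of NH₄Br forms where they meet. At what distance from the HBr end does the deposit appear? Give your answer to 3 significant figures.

47.8 cm

Graham's law gives d_HBr/d_NH₃ = rate_HBr/rate_NH₃ = √(M_NH₃/M_HBr) = √(17.03/80.91) = 0.4588.
With d_HBr + d_NH₃ = 152 cm, d_NH₃ = 152/(1 + 0.4588) = 104.2 cm.
d_HBr = 152 − 104.2 = 47.8 cm.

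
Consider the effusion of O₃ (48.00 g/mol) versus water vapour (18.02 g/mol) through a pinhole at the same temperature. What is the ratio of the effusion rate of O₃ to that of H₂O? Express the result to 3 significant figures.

0.613

Graham's law gives rate_O₃/rate_H₂O = √(M_H₂O/M_O₃) = √(18.02/48.00) = √0.3754 = 0.613.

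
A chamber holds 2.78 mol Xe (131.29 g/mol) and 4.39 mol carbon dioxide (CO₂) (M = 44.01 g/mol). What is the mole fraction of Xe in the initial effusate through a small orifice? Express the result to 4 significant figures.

Rate_i ∝ x_i/√M_i (Graham's law weighted by mole fraction), so the effusate composition follows n_i/√M_i.
So x_Xe in the escaping gas = (n_Xe/√M_Xe) / Σ(n_i/√M_i)
= (2.78/√131.29) / (2.78/√131.29 + 4.39/√44.01) = 0.2426/(0.2426 + 0.6617) = 0.2683.

0.2683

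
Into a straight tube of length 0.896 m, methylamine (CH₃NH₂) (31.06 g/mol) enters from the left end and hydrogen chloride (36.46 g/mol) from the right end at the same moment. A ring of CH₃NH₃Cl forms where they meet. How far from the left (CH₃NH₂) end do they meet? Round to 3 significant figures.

In equal time, each gas travels a distance ∝ its rate ∝ 1/√M, so d_CH₃NH₂/d_HCl = √(M_HCl/M_CH₃NH₂) = √(36.46/31.06) = 1.083.
With d_CH₃NH₂ + d_HCl = 0.896 m, d_HCl = 0.896/(1 + 1.083) = 0.4301 m.
d_CH₃NH₂ = 0.896 − 0.4301 = 0.466 m.

0.466 m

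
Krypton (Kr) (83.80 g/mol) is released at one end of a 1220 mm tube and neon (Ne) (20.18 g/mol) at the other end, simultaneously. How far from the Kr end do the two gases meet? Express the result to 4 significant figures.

401.6 mm

In equal time, each gas travels a distance ∝ its rate ∝ 1/√M, so d_Kr/d_Ne = √(M_Ne/M_Kr) = √(20.18/83.80) = 0.4907.
With d_Kr + d_Ne = 1220 mm, d_Ne = 1220/(1 + 0.4907) = 818.4 mm.
d_Kr = 1220 − 818.4 = 401.6 mm.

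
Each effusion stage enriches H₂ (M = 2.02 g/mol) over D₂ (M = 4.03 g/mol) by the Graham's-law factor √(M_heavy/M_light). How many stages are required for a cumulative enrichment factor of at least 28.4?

Single-stage factor α = √(4.03/2.02), so ln α = ½ ln(1.99505) = 0.3453.
Need α^N ≥ 28.4 ⇒ N ≥ ln(28.4) / ln α = 3.346 / 0.3453 = 9.69.
Rounding up, N = 10 stages.

10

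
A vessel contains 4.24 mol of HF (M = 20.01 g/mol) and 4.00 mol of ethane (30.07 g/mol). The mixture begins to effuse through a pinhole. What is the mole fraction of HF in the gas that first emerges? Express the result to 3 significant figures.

The effusion rate of species i is ∝ p_i/√M_i ∝ n_i/√M_i.
So x_HF in the escaping gas = (n_HF/√M_HF) / Σ(n_i/√M_i)
= (4.24/√20.01) / (4.24/√20.01 + 4.00/√30.07) = 0.9479/(0.9479 + 0.7294) = 0.565.

0.565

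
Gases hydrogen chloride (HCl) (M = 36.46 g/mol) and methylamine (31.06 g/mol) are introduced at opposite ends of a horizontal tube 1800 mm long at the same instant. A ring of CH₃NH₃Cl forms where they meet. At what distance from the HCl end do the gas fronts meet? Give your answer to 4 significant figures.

In equal time, each gas travels a distance ∝ its rate ∝ 1/√M, so d_HCl/d_CH₃NH₂ = √(M_CH₃NH₂/M_HCl) = √(31.06/36.46) = 0.9230.
With d_HCl + d_CH₃NH₂ = 1800 mm, d_CH₃NH₂ = 1800/(1 + 0.9230) = 936.0 mm.
d_HCl = 1800 − 936.0 = 864.0 mm.

864.0 mm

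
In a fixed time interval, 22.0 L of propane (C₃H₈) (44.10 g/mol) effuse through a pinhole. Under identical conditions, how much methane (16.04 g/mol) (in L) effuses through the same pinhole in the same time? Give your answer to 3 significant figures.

36.5 L

By Graham's law, rate_CH₄/rate_C₃H₈ = √(M_C₃H₈/M_CH₄) = √(44.10/16.04) = √2.749 = 1.658.
So the volume for CH₄ is 22.0 × 1.658 = 36.5 L.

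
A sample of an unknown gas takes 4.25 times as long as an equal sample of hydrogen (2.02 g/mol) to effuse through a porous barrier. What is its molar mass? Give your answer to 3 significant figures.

36.5 g/mol

Graham's law gives t_X/t_H₂ = √(M_X/M_H₂).
4.25 = √(M_X/2.02)
M_X = 2.02 × 4.25² = 2.02 × 18.06 = 36.5 g/mol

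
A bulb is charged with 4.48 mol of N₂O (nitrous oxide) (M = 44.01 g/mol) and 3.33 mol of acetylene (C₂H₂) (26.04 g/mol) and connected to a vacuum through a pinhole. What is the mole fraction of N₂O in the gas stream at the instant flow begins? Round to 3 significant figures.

The effusion rate of species i is ∝ p_i/√M_i ∝ n_i/√M_i.
Mole fraction of N₂O in the effusate = (n_N₂O/√M_N₂O) / (n_N₂O/√M_N₂O + n_C₂H₂/√M_C₂H₂)
= (4.48/√44.01) / (4.48/√44.01 + 3.33/√26.04) = 0.6753/(0.6753 + 0.6526) = 0.509.

0.509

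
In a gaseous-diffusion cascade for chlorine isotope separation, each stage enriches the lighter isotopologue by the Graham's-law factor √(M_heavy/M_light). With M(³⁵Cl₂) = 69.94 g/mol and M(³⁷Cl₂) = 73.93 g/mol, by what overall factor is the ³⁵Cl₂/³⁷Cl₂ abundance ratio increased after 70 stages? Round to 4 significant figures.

Overall factor = α^70 with α = √(73.93/69.94), i.e. (73.93/69.94)^(70/2).
= 1.05705^35 = 6.972.

6.972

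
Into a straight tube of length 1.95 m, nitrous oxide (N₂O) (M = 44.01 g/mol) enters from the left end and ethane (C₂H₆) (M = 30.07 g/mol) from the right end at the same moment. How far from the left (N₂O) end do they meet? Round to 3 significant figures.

0.882 m

The fronts meet when d_N₂O + d_C₂H₆ = L with d_N₂O/d_C₂H₆ = √(M_C₂H₆/M_N₂O) (Graham's law). Here √(M_C₂H₆/M_N₂O) = √(30.07/44.01) = 0.8266.
With d_N₂O + d_C₂H₆ = 1.95 m, d_C₂H₆ = 1.95/(1 + 0.8266) = 1.068 m.
d_N₂O = 1.95 − 1.068 = 0.882 m.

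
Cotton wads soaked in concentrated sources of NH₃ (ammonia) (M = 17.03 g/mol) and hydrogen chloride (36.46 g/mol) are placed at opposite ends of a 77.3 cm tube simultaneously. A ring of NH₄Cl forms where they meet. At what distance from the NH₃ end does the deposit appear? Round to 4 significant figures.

45.92 cm

The fronts meet when d_NH₃ + d_HCl = L with d_NH₃/d_HCl = √(M_HCl/M_NH₃) (Graham's law). Here √(M_HCl/M_NH₃) = √(36.46/17.03) = 1.463.
With d_NH₃ + d_HCl = 77.3 cm, d_HCl = 77.3/(1 + 1.463) = 31.38 cm.
d_NH₃ = 77.3 − 31.38 = 45.92 cm.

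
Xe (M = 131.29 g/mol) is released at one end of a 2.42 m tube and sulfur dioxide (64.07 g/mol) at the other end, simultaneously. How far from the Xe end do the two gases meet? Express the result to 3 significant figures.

Distances travelled in equal time are proportional to diffusion rates, so d_Xe/d_SO₂ = √(M_SO₂/M_Xe) = √(64.07/131.29) = 0.6986.
With d_Xe + d_SO₂ = 2.42 m, d_SO₂ = 2.42/(1 + 0.6986) = 1.425 m.
d_Xe = 2.42 − 1.425 = 0.995 m.

0.995 m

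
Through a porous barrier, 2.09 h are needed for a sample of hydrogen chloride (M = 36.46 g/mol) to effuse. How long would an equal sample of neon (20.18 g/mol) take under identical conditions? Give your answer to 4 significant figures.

1.555 h

Since effusion rate ∝ 1/√M, t_Ne/t_HCl = √(M_Ne/M_HCl) = √(20.18/36.46) = √0.5535 = 0.7440.
So the time for Ne is 2.09 × 0.7440 = 1.555 h.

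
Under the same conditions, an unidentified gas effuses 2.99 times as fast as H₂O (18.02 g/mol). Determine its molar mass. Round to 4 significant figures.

2.016 g/mol

By Graham's law, rate_X/rate_H₂O = √(M_H₂O/M_X).
2.99 = √(18.02/M_X)
M_X = 18.02 / 2.99² = 18.02 / 8.940 = 2.016 g/mol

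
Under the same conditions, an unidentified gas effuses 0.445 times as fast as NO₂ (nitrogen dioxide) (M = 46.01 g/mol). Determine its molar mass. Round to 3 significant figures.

232 g/mol

Since effusion rate ∝ 1/√M, rate_X/rate_NO₂ = √(M_NO₂/M_X).
0.445 = √(46.01/M_X)
M_X = 46.01 / 0.445² = 46.01 / 0.1980 = 232 g/mol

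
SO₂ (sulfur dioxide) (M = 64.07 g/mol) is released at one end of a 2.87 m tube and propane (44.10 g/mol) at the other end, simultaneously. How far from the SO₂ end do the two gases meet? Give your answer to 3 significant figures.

Graham's law gives d_SO₂/d_C₃H₈ = rate_SO₂/rate_C₃H₈ = √(M_C₃H₈/M_SO₂) = √(44.10/64.07) = 0.8296.
With d_SO₂ + d_C₃H₈ = 2.87 m, d_C₃H₈ = 2.87/(1 + 0.8296) = 1.569 m.
d_SO₂ = 2.87 − 1.569 = 1.30 m.

1.30 m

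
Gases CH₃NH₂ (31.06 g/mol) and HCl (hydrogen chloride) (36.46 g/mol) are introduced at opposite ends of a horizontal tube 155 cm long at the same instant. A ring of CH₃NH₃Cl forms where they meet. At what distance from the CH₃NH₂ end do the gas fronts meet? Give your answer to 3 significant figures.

In equal time, each gas travels a distance ∝ its rate ∝ 1/√M, so d_CH₃NH₂/d_HCl = √(M_HCl/M_CH₃NH₂) = √(36.46/31.06) = 1.083.
With d_CH₃NH₂ + d_HCl = 155 cm, d_HCl = 155/(1 + 1.083) = 74.40 cm.
d_CH₃NH₂ = 155 − 74.40 = 80.6 cm.

80.6 cm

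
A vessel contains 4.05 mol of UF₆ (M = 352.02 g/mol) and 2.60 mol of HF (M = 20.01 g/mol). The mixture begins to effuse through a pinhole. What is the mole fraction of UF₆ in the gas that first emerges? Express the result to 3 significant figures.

The effusion rate of species i is ∝ p_i/√M_i ∝ n_i/√M_i.
So x_UF₆ in the escaping gas = (n_UF₆/√M_UF₆) / Σ(n_i/√M_i)
= (4.05/√352.02) / (4.05/√352.02 + 2.60/√20.01) = 0.2159/(0.2159 + 0.5812) = 0.271.

0.271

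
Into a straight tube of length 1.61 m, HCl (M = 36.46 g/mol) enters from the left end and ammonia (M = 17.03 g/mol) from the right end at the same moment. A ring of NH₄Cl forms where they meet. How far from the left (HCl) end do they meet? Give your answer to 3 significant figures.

Distances travelled in equal time are proportional to diffusion rates, so d_HCl/d_NH₃ = √(M_NH₃/M_HCl) = √(17.03/36.46) = 0.6834.
With d_HCl + d_NH₃ = 1.61 m, d_NH₃ = 1.61/(1 + 0.6834) = 0.9564 m.
d_HCl = 1.61 − 0.9564 = 0.654 m.

0.654 m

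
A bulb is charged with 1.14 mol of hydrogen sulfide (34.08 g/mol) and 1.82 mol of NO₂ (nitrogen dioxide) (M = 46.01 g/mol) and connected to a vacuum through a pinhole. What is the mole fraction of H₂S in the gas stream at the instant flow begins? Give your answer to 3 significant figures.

0.421

Rate_i ∝ x_i/√M_i (Graham's law weighted by mole fraction), so the effusate composition follows n_i/√M_i.
x_H₂S(eff) = (n_H₂S/√M_H₂S) / (n_H₂S/√M_H₂S + n_NO₂/√M_NO₂)
= (1.14/√34.08) / (1.14/√34.08 + 1.82/√46.01) = 0.1953/(0.1953 + 0.2683) = 0.421.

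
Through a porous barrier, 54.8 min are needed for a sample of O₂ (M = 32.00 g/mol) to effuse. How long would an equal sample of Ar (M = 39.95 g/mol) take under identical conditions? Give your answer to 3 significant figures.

61.2 min

From Graham's law, t_Ar/t_O₂ = √(M_Ar/M_O₂) = √(39.95/32.00) = √1.248 = 1.117.
So the time for Ar is 54.8 × 1.117 = 61.2 min.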